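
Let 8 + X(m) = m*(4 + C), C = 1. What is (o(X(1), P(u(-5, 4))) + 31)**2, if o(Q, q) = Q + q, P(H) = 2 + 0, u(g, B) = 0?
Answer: 900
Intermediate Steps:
P(H) = 2
X(m) = -8 + 5*m (X(m) = -8 + m*(4 + 1) = -8 + m*5 = -8 + 5*m)
(o(X(1), P(u(-5, 4))) + 31)**2 = (((-8 + 5*1) + 2) + 31)**2 = (((-8 + 5) + 2) + 31)**2 = ((-3 + 2) + 31)**2 = (-1 + 31)**2 = 30**2 = 900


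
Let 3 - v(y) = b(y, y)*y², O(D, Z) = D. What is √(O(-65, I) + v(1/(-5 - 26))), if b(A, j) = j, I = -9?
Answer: I*√57258271/961 ≈ 7.874*I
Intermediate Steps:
v(y) = 3 - y³ (v(y) = 3 - y*y² = 3 - y³)
√(O(-65, I) + v(1/(-5 - 26))) = √(-65 + (3 - (1/(-5 - 26))³)) = √(-65 + (3 - (1/(-31))³)) = √(-65 + (3 - (-1/31)³)) = √(-65 + (3 - 1*(-1/29791))) = √(-65 + (3 + 1/29791)) = √(-65 + 89374/29791) = √(-1847041/29791) = I*√57258271/961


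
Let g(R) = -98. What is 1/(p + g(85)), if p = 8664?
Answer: 1/8566 ≈ 0.00011674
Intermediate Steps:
1/(p + g(85)) = 1/(8664 - 98) = 1/8566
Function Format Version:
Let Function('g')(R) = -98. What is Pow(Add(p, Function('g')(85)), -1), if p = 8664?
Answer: Rational(1, 8566) ≈ 0.00011674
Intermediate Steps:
Pow(Add(p, Function('g')(85)), -1) = Pow(Add(8664, -98), -1) = Pow(8566, -1) = Rational(1, 8566)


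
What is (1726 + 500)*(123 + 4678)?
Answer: 10687026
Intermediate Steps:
(1726 + 500)*(123 + 4678) = 2226*4801 = 10687026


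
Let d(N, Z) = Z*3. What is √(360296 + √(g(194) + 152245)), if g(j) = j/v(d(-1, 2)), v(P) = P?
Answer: 2*√(810666 + 6*√21414)/3 ≈ 600.57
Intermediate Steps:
d(N, Z) = 3*Z
g(j) = j/6 (g(j) = j/((3*2)) = j/6)
√(360296 + √(g(194) + 152245)) = √(360296 + √((⅙)*194 + 152245)) = √(360296 + √(97/3 + 152245)) = √(360296 + √(456832/3)) = √(360296 + 8*√21414/3)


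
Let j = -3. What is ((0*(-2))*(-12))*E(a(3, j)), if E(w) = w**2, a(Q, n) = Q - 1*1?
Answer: 0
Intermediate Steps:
a(Q, n) = -1 + Q (a(Q, n) = Q - 1 = -1 + Q)
((0*(-2))*(-12))*E(a(3, j)) = ((0*(-2))*(-12))*(-1 + 3)**2 = (0*(-12))*2**2 = 0*4 = 0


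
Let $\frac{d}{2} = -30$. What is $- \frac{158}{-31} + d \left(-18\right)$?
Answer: $\frac{33638}{31} \approx 1085.1$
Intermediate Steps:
$d = -60$ ($d = 2 \left(-30\right) = -60$)
$- \frac{158}{-31} + d \left(-18\right) = - \frac{158}{-31} - -1080 = \left(-158\right) \left(- \frac{1}{31}\right) + 1080 = \frac{158}{31} + 1080 = \frac{33638}{31}$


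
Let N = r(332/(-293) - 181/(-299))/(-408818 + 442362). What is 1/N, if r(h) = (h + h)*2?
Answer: -104953186/6605 ≈ -15890.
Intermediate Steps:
r(h) = 4*h (r(h) = (2*h)*2 = 4*h)
N = -6605/104953186 (N = (4*(332/(-293) - 181/(-299)))/(-408818 + 442362) = (4*(332*(-1/293) - 181*(-1/299)))/33544 = (4*(-332/293 + 181/299))*(1/33544) = (4*(-46235/87607))*(1/33544) = -184940/87607*1/33544 = -6605/104953186 ≈ -6.2933e-5)
1/N = 1/(-6605/104953186) = -104953186/6605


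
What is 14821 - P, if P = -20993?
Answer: 35814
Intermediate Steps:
14821 - P = 14821 - 1*(-20993) = 14821 + 20993 = 35814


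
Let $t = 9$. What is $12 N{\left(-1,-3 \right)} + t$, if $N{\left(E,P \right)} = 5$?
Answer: $69$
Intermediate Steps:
$12 N{\left(-1,-3 \right)} + t = 12 \cdot 5 + 9 = 60 + 9 = 69$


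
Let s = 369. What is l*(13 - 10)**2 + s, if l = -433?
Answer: -3528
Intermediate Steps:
l*(13 - 10)**2 + s = -433*(13 - 10)**2 + 369 = -433*3**2 + 369 = -433*9 + 369 = -3897 + 369 = -3528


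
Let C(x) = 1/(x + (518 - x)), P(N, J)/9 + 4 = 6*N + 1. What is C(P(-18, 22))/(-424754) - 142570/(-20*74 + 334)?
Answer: 15684309044447/126072933756 ≈ 124.41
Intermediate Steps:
P(N, J) = -27 + 54*N (P(N, J) = -36 + 9*(6*N + 1) = -36 + 9*(1 + 6*N) = -36 + (9 + 54*N) = -27 + 54*N)
C(x) = 1/518
C(P(-18, 22))/(-424754) - 142570/(-20*74 + 334) = (1/518)/(-424754) - 142570/(-20*74 + 334) = (1/518)*(-1/424754) - 142570/(-1480 + 334) = -1/220022572 - 142570/(-1146) = -1/220022572 - 142570*(-1/1146) = -1/220022572 + 71285/573 = 15684309044447/126072933756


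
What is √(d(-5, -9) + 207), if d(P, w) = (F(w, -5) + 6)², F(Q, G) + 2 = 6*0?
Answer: √223 ≈ 14.933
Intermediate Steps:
F(Q, G) = -2 (F(Q, G) = -2 + 6*0 = -2 + 0 = -2)
d(P, w) = 16 (d(P, w) = (-2 + 6)² = 4² = 16)
√(d(-5, -9) + 207) = √(16 + 207) = √223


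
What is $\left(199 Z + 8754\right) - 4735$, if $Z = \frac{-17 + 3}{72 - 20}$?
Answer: $\frac{103101}{26} \approx 3965.4$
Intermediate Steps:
$Z = - \frac{7}{26}$ ($Z = - \frac{14}{52} = \left(-14\right) \frac{1}{52} = - \frac{7}{26} \approx -0.26923$)
$\left(199 Z + 8754\right) - 4735 = \left(199 \left(- \frac{7}{26}\right) + 8754\right) - 4735 = \left(- \frac{1393}{26} + 8754\right) - 4735 = \frac{226211}{26} - 4735 = \frac{103101}{26}$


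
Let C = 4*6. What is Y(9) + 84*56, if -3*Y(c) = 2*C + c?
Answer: 4685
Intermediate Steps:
C = 24
Y(c) = -16 - c/3 (Y(c) = -(2*24 + c)/3 = -(48 + c)/3 = -16 - c/3)
Y(9) + 84*56 = (-16 - 1/3*9) + 84*56 = (-16 - 3) + 4704 = -19 + 4704 = 4685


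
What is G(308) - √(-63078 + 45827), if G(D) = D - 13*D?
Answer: -3696 - I*√17251 ≈ -3696.0 - 131.34*I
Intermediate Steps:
G(D) = -12*D
G(308) - √(-63078 + 45827) = -12*308 - √(-63078 + 45827) = -3696 - √(-17251) = -3696 - I*√17251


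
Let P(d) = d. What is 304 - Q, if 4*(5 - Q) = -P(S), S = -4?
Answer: 300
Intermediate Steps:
Q = 4 (Q = 5 - (-1)*(-4)/4 = 5 - 1/4*4 = 5 - 1 = 4)
304 - Q = 304 - 1*4 = 304 - 4 = 300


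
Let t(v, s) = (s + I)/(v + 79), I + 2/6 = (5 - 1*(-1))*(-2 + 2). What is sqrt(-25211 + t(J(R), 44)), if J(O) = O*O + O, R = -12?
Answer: 4*I*sqrt(631355466)/633 ≈ 158.78*I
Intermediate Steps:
I = -1/3 (I = -1/3 + (5 - 1*(-1))*(-2 + 2) = -1/3 + (5 + 1)*0 = -1/3 + 6*0 = -1/3 + 0 = -1/3 ≈ -0.33333)
J(O) = O + O**2 (J(O) = O**2 + O = O + O**2)
t(v, s) = (-1/3 + s)/(79 + v) (t(v, s) = (s - 1/3)/(v + 79) = (-1/3 + s)/(79 + v))
sqrt(-25211 + t(J(R), 44)) = sqrt(-25211 + (-1/3 + 44)/(79 - 12*(1 - 12))) = sqrt(-25211 + (131/3)/(79 - 12*(-11))) = sqrt(-25211 + (131/3)/(79 + 132)) = sqrt(-25211 + (131/3)/211) = sqrt(-25211 + (1/211)*(131/3)) = sqrt(-25211 + 131/633) = sqrt(-15958432/633) = 4*I*sqrt(631355466)/633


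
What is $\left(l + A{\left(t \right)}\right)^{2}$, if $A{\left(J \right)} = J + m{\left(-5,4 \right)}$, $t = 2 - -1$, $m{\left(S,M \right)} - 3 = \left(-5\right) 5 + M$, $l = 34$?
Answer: $361$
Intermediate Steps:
$m{\left(S,M \right)} = -22 + M$ ($m{\left(S,M \right)} = 3 + \left(\left(-5\right) 5 + M\right) = 3 + \left(-25 + M\right) = -22 + M$)
$t = 3$ ($t = 2 + 1 = 3$)
$A{\left(J \right)} = -18 + J$ ($A{\left(J \right)} = J + \left(-22 + 4\right) = J - 18 = -18 + J$)
$\left(l + A{\left(t \right)}\right)^{2} = \left(34 + \left(-18 + 3\right)\right)^{2} = \left(34 - 15\right)^{2} = 19^{2} = 361$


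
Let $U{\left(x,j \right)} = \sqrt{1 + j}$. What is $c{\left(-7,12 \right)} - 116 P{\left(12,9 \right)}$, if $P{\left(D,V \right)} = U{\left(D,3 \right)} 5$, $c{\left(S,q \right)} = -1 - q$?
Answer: $-1173$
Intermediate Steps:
$P{\left(D,V \right)} = 10$ ($P{\left(D,V \right)} = \sqrt{1 + 3} \cdot 5 = \sqrt{4} \cdot 5 = 2 \cdot 5 = 10$)
$c{\left(-7,12 \right)} - 116 P{\left(12,9 \right)} = \left(-1 - 12\right) - 1160 = -13 - 1160 = -1173$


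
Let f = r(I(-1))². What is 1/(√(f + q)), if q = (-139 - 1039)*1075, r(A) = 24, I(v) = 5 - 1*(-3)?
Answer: -I*√1265774/1265774 ≈ -0.00088884*I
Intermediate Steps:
I(v) = 8 (I(v) = 5 + 3 = 8)
q = -1266350 (q = -1178*1075 = -1266350)
f = 576 (f = 24² = 576)
1/(√(f + q)) = 1/(√(576 - 1266350)) = 1/(√(-1265774)) = 1/(I*√1265774) = -I*√1265774/1265774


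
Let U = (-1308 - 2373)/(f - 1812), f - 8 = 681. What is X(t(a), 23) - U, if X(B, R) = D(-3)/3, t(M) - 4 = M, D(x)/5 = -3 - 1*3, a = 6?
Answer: -14911/1123 ≈ -13.278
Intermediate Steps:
D(x) = -30 (D(x) = 5*(-3 - 1*3) = 5*(-3 - 3) = 5*(-6) = -30)
t(M) = 4 + M
f = 689 (f = 8 + 681 = 689)
U = 3681/1123 (U = (-1308 - 2373)/(689 - 1812) = -3681/(-1123) = -3681*(-1/1123) = 3681/1123 ≈ 3.2778)
X(B, R) = -10 (X(B, R) = -30/3 = -30*⅓ = -10)
X(t(a), 23) - U = -10 - 1*3681/1123 = -10 - 3681/1123 = -14911/1123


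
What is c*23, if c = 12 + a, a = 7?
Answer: 437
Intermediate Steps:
c = 19 (c = 12 + 7 = 19)
c*23 = 19*23 = 437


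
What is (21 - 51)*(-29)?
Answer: 870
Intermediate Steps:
(21 - 51)*(-29) = -30*(-29) = 870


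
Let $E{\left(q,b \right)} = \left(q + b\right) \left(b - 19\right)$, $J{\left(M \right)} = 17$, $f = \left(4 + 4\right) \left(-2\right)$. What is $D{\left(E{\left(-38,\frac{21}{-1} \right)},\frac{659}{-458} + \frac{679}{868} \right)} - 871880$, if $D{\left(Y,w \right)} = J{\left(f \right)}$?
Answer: $-871863$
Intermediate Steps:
$f = -16$ ($f = 8 \left(-2\right) = -16$)
$E{\left(q,b \right)} = \left(-19 + b\right) \left(b + q\right)$ ($E{\left(q,b \right)} = \left(b + q\right) \left(-19 + b\right) = \left(-19 + b\right) \left(b + q\right)$)
$D{\left(Y,w \right)} = 17$
$D{\left(E{\left(-38,\frac{21}{-1} \right)},\frac{659}{-458} + \frac{679}{868} \right)} - 871880 = 17 - 871880 = -871863$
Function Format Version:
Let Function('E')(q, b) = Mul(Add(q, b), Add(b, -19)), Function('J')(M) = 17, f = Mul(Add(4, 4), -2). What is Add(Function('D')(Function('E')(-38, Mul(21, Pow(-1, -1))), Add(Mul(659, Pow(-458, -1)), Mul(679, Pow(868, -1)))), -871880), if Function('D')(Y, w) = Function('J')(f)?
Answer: -871863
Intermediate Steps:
f = -16 (f = Mul(8, -2) = -16)
Function('E')(q, b) = Mul(Add(-19, b), Add(b, q)) (Function('E')(q, b) = Mul(Add(b, q), Add(-19, b)) = Mul(Add(-19, b), Add(b, q)))
Function('D')(Y, w) = 17
Add(Function('D')(Function('E')(-38, Mul(21, Pow(-1, -1))), Add(Mul(659, Pow(-458, -1)), Mul(679, Pow(868, -1)))), -871880) = Add(17, -871880) = -871863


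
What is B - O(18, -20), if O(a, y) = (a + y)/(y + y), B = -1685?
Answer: -33701/20 ≈ -1685.1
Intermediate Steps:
O(a, y) = (a + y)/(2*y) (O(a, y) = (a + y)/((2*y)) = (a + y)*(1/(2*y)) = (a + y)/(2*y))
B - O(18, -20) = -1685 - (18 - 20)/(2*(-20)) = -1685 - (-1)*(-2)/(2*20) = -1685 - 1*1/20 = -1685 - 1/20 = -33701/20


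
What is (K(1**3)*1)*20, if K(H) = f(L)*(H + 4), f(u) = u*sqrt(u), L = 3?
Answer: 300*sqrt(3) ≈ 519.62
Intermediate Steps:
f(u) = u**(3/2)
K(H) = 3*sqrt(3)*(4 + H) (K(H) = 3**(3/2)*(H + 4) = (3*sqrt(3))*(4 + H) = 3*sqrt(3)*(4 + H))
(K(1**3)*1)*20 = ((3*sqrt(3)*(4 + 1**3))*1)*20 = ((3*sqrt(3)*(4 + 1))*1)*20 = ((3*sqrt(3)*5)*1)*20 = ((15*sqrt(3))*1)*20 = (15*sqrt(3))*20 = 300*sqrt(3)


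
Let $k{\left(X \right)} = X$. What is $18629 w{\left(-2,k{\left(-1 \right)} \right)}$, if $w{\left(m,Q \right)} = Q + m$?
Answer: $-55887$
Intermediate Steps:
$18629 w{\left(-2,k{\left(-1 \right)} \right)} = 18629 \left(-1 - 2\right) = 18629 \left(-3\right) = -55887$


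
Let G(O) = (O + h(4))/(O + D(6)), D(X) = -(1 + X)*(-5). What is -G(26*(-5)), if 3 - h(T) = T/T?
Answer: -128/95 ≈ -1.3474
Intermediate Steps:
D(X) = 5 + 5*X (D(X) = (-1 - X)*(-5) = 5 + 5*X)
h(T) = 2 (h(T) = 3 - T/T = 3 - 1*1 = 3 - 1 = 2)
G(O) = (2 + O)/(35 + O) (G(O) = (O + 2)/(O + (5 + 5*6)) = (2 + O)/(O + (5 + 30)) = (2 + O)/(O + 35) = (2 + O)/(35 + O))
-G(26*(-5)) = -(2 + 26*(-5))/(35 + 26*(-5)) = -(2 - 130)/(35 - 130) = -(-128)/(-95) = -(-1)*(-128)/95 = -1*128/95 = -128/95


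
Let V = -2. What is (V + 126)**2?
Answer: 15376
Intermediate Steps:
(V + 126)**2 = (-2 + 126)**2 = 124**2 = 15376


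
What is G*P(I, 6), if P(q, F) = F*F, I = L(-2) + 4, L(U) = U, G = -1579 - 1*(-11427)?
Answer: 354528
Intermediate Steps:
G = 9848 (G = -1579 + 11427 = 9848)
I = 2 (I = -2 + 4 = 2)
P(q, F) = F**2
G*P(I, 6) = 9848*6**2 = 9848*36 = 354528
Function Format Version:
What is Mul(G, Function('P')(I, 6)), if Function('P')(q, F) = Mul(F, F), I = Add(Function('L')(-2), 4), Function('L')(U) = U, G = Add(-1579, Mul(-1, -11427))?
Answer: 354528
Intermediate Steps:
G = 9848 (G = Add(-1579, 11427) = 9848)
I = 2 (I = Add(-2, 4) = 2)
Function('P')(q, F) = Pow(F, 2)
Mul(G, Function('P')(I, 6)) = Mul(9848, Pow(6, 2)) = Mul(9848, 36) = 354528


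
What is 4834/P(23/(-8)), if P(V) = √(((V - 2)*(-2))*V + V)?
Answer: -19336*I*√1978/989 ≈ -869.53*I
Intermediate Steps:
P(V) = √(V + V*(4 - 2*V)) (P(V) = √(((-2 + V)*(-2))*V + V) = √((4 - 2*V)*V + V) = √(V*(4 - 2*V) + V) = √(V + V*(4 - 2*V)))
4834/P(23/(-8)) = 4834/(√((23/(-8))*(5 - 46/(-8)))) = 4834/(√((23*(-⅛))*(5 - 46*(-1)/8))) = 4834/(√(-23*(5 - 2*(-23/8))/8)) = 4834/(√(-23*(5 + 23/4)/8)) = 4834/(√(-23/8*43/4)) = 4834/(√(-989/32)) = 4834/((I*√1978/8)) = 4834*(-4*I*√1978/989) = -19336*I*√1978/989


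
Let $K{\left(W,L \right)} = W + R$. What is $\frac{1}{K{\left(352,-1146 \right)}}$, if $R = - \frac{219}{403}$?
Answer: $\frac{403}{141637} \approx 0.0028453$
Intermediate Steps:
$R = - \frac{219}{403}$ ($R = \left(-219\right) \frac{1}{403} = - \frac{219}{403} \approx -0.54342$)
$K{\left(W,L \right)} = - \frac{219}{403} + W$ ($K{\left(W,L \right)} = W - \frac{219}{403} = - \frac{219}{403} + W$)
$\frac{1}{K{\left(352,-1146 \right)}} = \frac{1}{- \frac{219}{403} + 352} = \frac{1}{\frac{141637}{403}} = \frac{403}{141637}$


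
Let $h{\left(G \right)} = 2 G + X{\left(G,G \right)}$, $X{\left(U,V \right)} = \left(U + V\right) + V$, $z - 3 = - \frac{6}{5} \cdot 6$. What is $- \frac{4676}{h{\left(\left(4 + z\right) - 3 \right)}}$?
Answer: $\frac{1169}{4} \approx 292.25$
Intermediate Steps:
$z = - \frac{21}{5}$ ($z = 3 - \frac{6}{5} \cdot 6 = 3 - \frac{36}{5} = - \frac{21}{5} \approx -4.2$)
$X{\left(U,V \right)} = U + 2 V$
$h{\left(G \right)} = 5 G$ ($h{\left(G \right)} = 2 G + \left(G + 2 G\right) = 2 G + 3 G = 5 G$)
$- \frac{4676}{h{\left(\left(4 + z\right) - 3 \right)}} = - \frac{4676}{5 \left(\left(4 - \frac{21}{5}\right) - 3\right)} = - \frac{4676}{5 \left(- \frac{1}{5} - 3\right)} = - \frac{4676}{5 \left(- \frac{16}{5}\right)} = - \frac{4676}{-16} = \left(-4676\right) \left(- \frac{1}{16}\right) = \frac{1169}{4}$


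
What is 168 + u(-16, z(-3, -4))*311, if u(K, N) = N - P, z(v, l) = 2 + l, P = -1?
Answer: -143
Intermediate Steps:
u(K, N) = 1 + N (u(K, N) = N - 1*(-1) = N + 1 = 1 + N)
168 + u(-16, z(-3, -4))*311 = 168 + (1 + (2 - 4))*311 = 168 + (1 - 2)*311 = 168 - 1*311 = 168 - 311 = -143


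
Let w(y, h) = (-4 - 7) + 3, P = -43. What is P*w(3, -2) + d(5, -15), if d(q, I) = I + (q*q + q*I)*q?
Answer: 79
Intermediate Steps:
d(q, I) = I + q*(q² + I*q) (d(q, I) = I + (q² + I*q)*q = I + q*(q² + I*q))
w(y, h) = -8 (w(y, h) = -11 + 3 = -8)
P*w(3, -2) + d(5, -15) = -43*(-8) + (-15 + 5³ - 15*5²) = 344 + (-15 + 125 - 15*25) = 344 + (-15 + 125 - 375) = 344 - 265 = 79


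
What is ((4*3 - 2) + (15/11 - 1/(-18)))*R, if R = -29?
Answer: -65569/198 ≈ -331.16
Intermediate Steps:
((4*3 - 2) + (15/11 - 1/(-18)))*R = ((4*3 - 2) + (15/11 - 1/(-18)))*(-29) = ((12 - 2) + (15*(1/11) - 1*(-1/18)))*(-29) = (10 + (15/11 + 1/18))*(-29) = (10 + 281/198)*(-29) = (2261/198)*(-29) = -65569/198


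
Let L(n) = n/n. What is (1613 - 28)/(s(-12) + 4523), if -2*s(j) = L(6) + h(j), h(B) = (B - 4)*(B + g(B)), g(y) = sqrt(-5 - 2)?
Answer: 28064010/78377401 - 50720*I*sqrt(7)/78377401 ≈ 0.35806 - 0.0017121*I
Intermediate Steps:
g(y) = I*sqrt(7) (g(y) = sqrt(-7) = I*sqrt(7))
h(B) = (-4 + B)*(B + I*sqrt(7)) (h(B) = (B - 4)*(B + I*sqrt(7)) = (-4 + B)*(B + I*sqrt(7)))
L(n) = 1
s(j) = -1/2 + 2*j - j**2/2 + 2*I*sqrt(7) - I*j*sqrt(7)/2 (s(j) = -(1 + (j**2 - 4*j - 4*I*sqrt(7) + I*j*sqrt(7)))/2 = -(1 + j**2 - 4*j - 4*I*sqrt(7) + I*j*sqrt(7))/2 = -1/2 + 2*j - j**2/2 + 2*I*sqrt(7) - I*j*sqrt(7)/2)
(1613 - 28)/(s(-12) + 4523) = (1613 - 28)/((-1/2 + 2*(-12) - 1/2*(-12)**2 + 2*I*sqrt(7) - 1/2*I*(-12)*sqrt(7)) + 4523) = 1585/((-1/2 - 24 - 1/2*144 + 2*I*sqrt(7) + 6*I*sqrt(7)) + 4523) = 1585/((-1/2 - 24 - 72 + 2*I*sqrt(7) + 6*I*sqrt(7)) + 4523) = 1585/((-193/2 + 8*I*sqrt(7)) + 4523) = 1585/(8853/2 + 8*I*sqrt(7))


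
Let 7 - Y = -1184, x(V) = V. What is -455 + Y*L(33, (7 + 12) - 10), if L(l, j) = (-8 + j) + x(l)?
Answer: 40039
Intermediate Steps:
Y = 1191 (Y = 7 - 1*(-1184) = 7 + 1184 = 1191)
L(l, j) = -8 + j + l (L(l, j) = (-8 + j) + l = -8 + j + l)
-455 + Y*L(33, (7 + 12) - 10) = -455 + 1191*(-8 + ((7 + 12) - 10) + 33) = -455 + 1191*(-8 + (19 - 10) + 33) = -455 + 1191*(-8 + 9 + 33) = -455 + 1191*34 = -455 + 40494 = 40039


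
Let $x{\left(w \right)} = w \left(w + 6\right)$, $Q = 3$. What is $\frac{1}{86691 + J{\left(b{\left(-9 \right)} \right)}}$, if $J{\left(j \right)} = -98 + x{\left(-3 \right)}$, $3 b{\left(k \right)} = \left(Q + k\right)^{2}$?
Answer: $\frac{1}{86584} \approx 1.1549 \cdot 10^{-5}$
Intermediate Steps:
$b{\left(k \right)} = \frac{\left(3 + k\right)^{2}}{3}$
$x{\left(w \right)} = w \left(6 + w\right)$
$J{\left(j \right)} = -107$ ($J{\left(j \right)} = -98 - 3 \left(6 - 3\right) = -98 - 9 = -107$)
$\frac{1}{86691 + J{\left(b{\left(-9 \right)} \right)}} = \frac{1}{86691 - 107} = \frac{1}{86584}$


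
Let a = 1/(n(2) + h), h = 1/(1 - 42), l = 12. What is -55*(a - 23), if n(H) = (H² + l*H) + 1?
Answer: 136415/108 ≈ 1263.1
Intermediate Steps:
n(H) = 1 + H² + 12*H (n(H) = (H² + 12*H) + 1 = 1 + H² + 12*H)
h = -1/41 (h = 1/(-41) = -1/41 ≈ -0.024390)
a = 41/1188 (a = 1/((1 + 2² + 12*2) - 1/41) = 1/((1 + 4 + 24) - 1/41) = 1/(29 - 1/41) = 1/(1188/41) = 41/1188 ≈ 0.034512)
-55*(a - 23) = -55*(41/1188 - 23) = -55*(-27283/1188) = 136415/108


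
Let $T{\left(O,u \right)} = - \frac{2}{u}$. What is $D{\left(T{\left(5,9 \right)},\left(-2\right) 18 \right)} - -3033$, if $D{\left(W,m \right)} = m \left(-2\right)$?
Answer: $3105$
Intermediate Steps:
$D{\left(W,m \right)} = - 2 m$
$D{\left(T{\left(5,9 \right)},\left(-2\right) 18 \right)} - -3033 = - 2 \left(\left(-2\right) 18\right) - -3033 = \left(-2\right) \left(-36\right) + 3033 = 72 + 3033 = 3105$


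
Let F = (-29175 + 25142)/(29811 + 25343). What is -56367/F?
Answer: 28521702/37 ≈ 7.7086e+5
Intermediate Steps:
F = -37/506 (F = -4033/55154 = -4033*1/55154 = -37/506 ≈ -0.073123)
-56367/F = -56367/(-37/506) = -56367*(-506/37) = 28521702/37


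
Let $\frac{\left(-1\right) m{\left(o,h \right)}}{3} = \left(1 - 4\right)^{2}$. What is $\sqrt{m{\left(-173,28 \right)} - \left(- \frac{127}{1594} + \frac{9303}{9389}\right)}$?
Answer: $\frac{i \sqrt{6251630492269826}}{14966066} \approx 5.2831 i$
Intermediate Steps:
$m{\left(o,h \right)} = -27$ ($m{\left(o,h \right)} = - 3 \left(1 - 4\right)^{2} = - 3 \left(-3\right)^{2} = \left(-3\right) 9 = -27$)
$\sqrt{m{\left(-173,28 \right)} - \left(- \frac{127}{1594} + \frac{9303}{9389}\right)} = \sqrt{-27 - \left(- \frac{127}{1594} + \frac{9303}{9389}\right)} = \sqrt{-27 - \frac{13636579}{14966066}} = \sqrt{- \frac{417720361}{14966066}} = \frac{i \sqrt{6251630492269826}}{14966066}$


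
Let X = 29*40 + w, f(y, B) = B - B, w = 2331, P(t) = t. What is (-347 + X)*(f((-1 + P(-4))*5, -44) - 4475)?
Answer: -14069400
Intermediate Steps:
f(y, B) = 0
X = 3491 (X = 29*40 + 2331 = 1160 + 2331 = 3491)
(-347 + X)*(f((-1 + P(-4))*5, -44) - 4475) = (-347 + 3491)*(0 - 4475) = 3144*(-4475) = -14069400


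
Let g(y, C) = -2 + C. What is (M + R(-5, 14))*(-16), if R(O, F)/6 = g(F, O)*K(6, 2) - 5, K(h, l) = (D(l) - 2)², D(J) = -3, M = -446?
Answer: 24416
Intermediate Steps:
K(h, l) = 25 (K(h, l) = (-3 - 2)² = (-5)² = 25)
R(O, F) = -330 + 150*O (R(O, F) = 6*((-2 + O)*25 - 5) = 6*((-50 + 25*O) - 5) = 6*(-55 + 25*O) = -330 + 150*O)
(M + R(-5, 14))*(-16) = (-446 + (-330 + 150*(-5)))*(-16) = (-446 + (-330 - 750))*(-16) = (-446 - 1080)*(-16) = -1526*(-16) = 24416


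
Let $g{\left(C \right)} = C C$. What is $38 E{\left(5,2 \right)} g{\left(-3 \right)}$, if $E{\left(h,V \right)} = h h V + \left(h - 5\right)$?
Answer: $17100$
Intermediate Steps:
$g{\left(C \right)} = C^{2}$
$E{\left(h,V \right)} = -5 + h + V h^{2}$ ($E{\left(h,V \right)} = h^{2} V + \left(-5 + h\right) = V h^{2} + \left(-5 + h\right) = -5 + h + V h^{2}$)
$38 E{\left(5,2 \right)} g{\left(-3 \right)} = 38 \left(-5 + 5 + 2 \cdot 5^{2}\right) \left(-3\right)^{2} = 38 \left(-5 + 5 + 2 \cdot 25\right) 9 = 38 \left(-5 + 5 + 50\right) 9 = 38 \cdot 50 \cdot 9 = 1900 \cdot 9 = 17100$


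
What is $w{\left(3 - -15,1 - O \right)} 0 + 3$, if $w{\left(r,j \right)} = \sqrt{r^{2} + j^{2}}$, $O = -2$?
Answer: $3$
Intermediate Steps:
$w{\left(r,j \right)} = \sqrt{j^{2} + r^{2}}$
$w{\left(3 - -15,1 - O \right)} 0 + 3 = \sqrt{\left(1 - -2\right)^{2} + \left(3 - -15\right)^{2}} \cdot 0 + 3 = \sqrt{\left(1 + 2\right)^{2} + \left(3 + 15\right)^{2}} \cdot 0 + 3 = \sqrt{3^{2} + 18^{2}} \cdot 0 + 3 = \sqrt{9 + 324} \cdot 0 + 3 = \sqrt{333} \cdot 0 + 3 = 3 \sqrt{37} \cdot 0 + 3 = 0 + 3 = 3$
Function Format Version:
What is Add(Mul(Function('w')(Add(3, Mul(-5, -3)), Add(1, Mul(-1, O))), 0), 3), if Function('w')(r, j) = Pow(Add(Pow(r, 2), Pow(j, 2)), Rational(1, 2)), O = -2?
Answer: 3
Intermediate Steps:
Function('w')(r, j) = Pow(Add(Pow(j, 2), Pow(r, 2)), Rational(1, 2))
Add(Mul(Function('w')(Add(3, Mul(-5, -3)), Add(1, Mul(-1, O))), 0), 3) = Add(Mul(Pow(Add(Pow(Add(1, Mul(-1, -2)), 2), Pow(Add(3, Mul(-5, -3)), 2)), Rational(1, 2)), 0), 3) = Add(Mul(Pow(Add(Pow(Add(1, 2), 2), Pow(Add(3, 15), 2)), Rational(1, 2)), 0), 3) = Add(Mul(Pow(Add(Pow(3, 2), Pow(18, 2)), Rational(1, 2)), 0), 3) = Add(Mul(Pow(Add(9, 324), Rational(1, 2)), 0), 3) = Add(Mul(Pow(333, Rational(1, 2)), 0), 3) = Add(Mul(Mul(3, Pow(37, Rational(1, 2))), 0), 3) = Add(0, 3) = 3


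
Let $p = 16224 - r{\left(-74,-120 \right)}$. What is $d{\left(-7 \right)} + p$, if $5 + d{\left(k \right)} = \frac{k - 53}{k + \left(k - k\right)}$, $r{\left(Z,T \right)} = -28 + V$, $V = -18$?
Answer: $\frac{113915}{7} \approx 16274.0$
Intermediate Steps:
$r{\left(Z,T \right)} = -46$ ($r{\left(Z,T \right)} = -28 - 18 = -46$)
$d{\left(k \right)} = -5 + \frac{-53 + k}{k}$ ($d{\left(k \right)} = -5 + \frac{k - 53}{k + \left(k - k\right)} = -5 + \frac{-53 + k}{k + 0} = -5 + \frac{-53 + k}{k}$)
$p = 16270$ ($p = 16224 - -46 = 16224 + 46 = 16270$)
$d{\left(-7 \right)} + p = \left(-4 - \frac{53}{-7}\right) + 16270 = \left(-4 - - \frac{53}{7}\right) + 16270 = \left(-4 + \frac{53}{7}\right) + 16270 = \frac{25}{7} + 16270 = \frac{113915}{7}$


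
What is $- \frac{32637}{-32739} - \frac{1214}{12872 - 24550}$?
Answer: $\frac{70146672}{63721007} \approx 1.1008$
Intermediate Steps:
$- \frac{32637}{-32739} - \frac{1214}{12872 - 24550} = \left(-32637\right) \left(- \frac{1}{32739}\right) - \frac{1214}{-11678} = \frac{10879}{10913} - - \frac{607}{5839} = \frac{10879}{10913} + \frac{607}{5839} = \frac{70146672}{63721007}$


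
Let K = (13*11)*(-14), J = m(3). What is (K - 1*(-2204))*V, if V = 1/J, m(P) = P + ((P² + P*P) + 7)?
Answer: 101/14 ≈ 7.2143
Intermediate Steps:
m(P) = 7 + P + 2*P² (m(P) = P + ((P² + P²) + 7) = P + (2*P² + 7) = P + (7 + 2*P²) = 7 + P + 2*P²)
J = 28 (J = 7 + 3 + 2*3² = 7 + 3 + 2*9 = 7 + 3 + 18 = 28)
K = -2002 (K = 143*(-14) = -2002)
V = 1/28 ≈ 0.035714
(K - 1*(-2204))*V = (-2002 - 1*(-2204))*(1/28) = (-2002 + 2204)*(1/28) = 202*(1/28) = 101/14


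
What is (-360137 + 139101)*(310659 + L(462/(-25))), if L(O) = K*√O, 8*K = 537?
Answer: -68666822724 - 29674083*I*√462/10 ≈ -6.8667e+10 - 6.3782e+7*I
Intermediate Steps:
K = 537/8 (K = (⅛)*537 = 537/8 ≈ 67.125)
L(O) = 537*√O/8
(-360137 + 139101)*(310659 + L(462/(-25))) = (-360137 + 139101)*(310659 + 537*√(462/(-25))/8) = -221036*(310659 + 537*√(462*(-1/25))/8) = -221036*(310659 + 537*√(-462/25)/8) = -221036*(310659 + 537*(I*√462/5)/8) = -221036*(310659 + 537*I*√462/40) = -68666822724 - 29674083*I*√462/10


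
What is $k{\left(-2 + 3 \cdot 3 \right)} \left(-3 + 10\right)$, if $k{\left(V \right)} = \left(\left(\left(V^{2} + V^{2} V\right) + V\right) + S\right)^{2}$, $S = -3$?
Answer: $1097712$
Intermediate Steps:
$k{\left(V \right)} = \left(-3 + V + V^{2} + V^{3}\right)^{2}$ ($k{\left(V \right)} = \left(\left(\left(V^{2} + V^{2} V\right) + V\right) - 3\right)^{2} = \left(\left(\left(V^{2} + V^{3}\right) + V\right) - 3\right)^{2} = \left(\left(V + V^{2} + V^{3}\right) - 3\right)^{2} = \left(-3 + V + V^{2} + V^{3}\right)^{2}$)
$k{\left(-2 + 3 \cdot 3 \right)} \left(-3 + 10\right) = \left(-3 + \left(-2 + 3 \cdot 3\right) + \left(-2 + 3 \cdot 3\right)^{2} + \left(-2 + 3 \cdot 3\right)^{3}\right)^{2} \left(-3 + 10\right) = \left(-3 + \left(-2 + 9\right) + \left(-2 + 9\right)^{2} + \left(-2 + 9\right)^{3}\right)^{2} \cdot 7 = \left(-3 + 7 + 7^{2} + 7^{3}\right)^{2} \cdot 7 = \left(-3 + 7 + 49 + 343\right)^{2} \cdot 7 = 396^{2} \cdot 7 = 156816 \cdot 7 = 1097712$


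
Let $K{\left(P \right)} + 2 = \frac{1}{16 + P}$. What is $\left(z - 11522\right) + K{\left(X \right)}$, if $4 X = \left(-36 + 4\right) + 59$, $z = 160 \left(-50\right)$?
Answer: $- \frac{1776680}{91} \approx -19524.0$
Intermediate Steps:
$z = -8000$
$X = \frac{27}{4}$ ($X = \frac{\left(-36 + 4\right) + 59}{4} = \frac{-32 + 59}{4} = \frac{1}{4} \cdot 27 = \frac{27}{4} \approx 6.75$)
$K{\left(P \right)} = -2 + \frac{1}{16 + P}$
$\left(z - 11522\right) + K{\left(X \right)} = \left(-8000 - 11522\right) + \frac{-31 - \frac{27}{2}}{16 + \frac{27}{4}} = -19522 + \frac{-31 - \frac{27}{2}}{\frac{91}{4}} = -19522 + \frac{4}{91} \left(- \frac{89}{2}\right) = -19522 - \frac{178}{91} = - \frac{1776680}{91}$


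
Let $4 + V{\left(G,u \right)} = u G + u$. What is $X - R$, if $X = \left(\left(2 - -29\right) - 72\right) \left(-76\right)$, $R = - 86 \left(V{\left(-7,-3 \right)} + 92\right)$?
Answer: $12232$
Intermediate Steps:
$V{\left(G,u \right)} = -4 + u + G u$ ($V{\left(G,u \right)} = -4 + \left(u G + u\right) = -4 + \left(G u + u\right) = -4 + \left(u + G u\right) = -4 + u + G u$)
$R = -9116$ ($R = - 86 \left(\left(-4 - 3 - -21\right) + 92\right) = - 86 \left(\left(-4 - 3 + 21\right) + 92\right) = - 86 \left(14 + 92\right) = \left(-86\right) 106 = -9116$)
$X = 3116$ ($X = \left(\left(2 + 29\right) - 72\right) \left(-76\right) = \left(31 - 72\right) \left(-76\right) = \left(-41\right) \left(-76\right) = 3116$)
$X - R = 3116 - -9116 = 3116 + 9116 = 12232$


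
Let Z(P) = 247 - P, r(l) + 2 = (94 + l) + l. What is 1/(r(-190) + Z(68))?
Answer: -1/109 ≈ -0.0091743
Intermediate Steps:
r(l) = 92 + 2*l (r(l) = -2 + ((94 + l) + l) = -2 + (94 + 2*l) = 92 + 2*l)
1/(r(-190) + Z(68)) = 1/((92 + 2*(-190)) + (247 - 1*68)) = 1/((92 - 380) + (247 - 68)) = 1/(-288 + 179) = 1/(-109) = -1/109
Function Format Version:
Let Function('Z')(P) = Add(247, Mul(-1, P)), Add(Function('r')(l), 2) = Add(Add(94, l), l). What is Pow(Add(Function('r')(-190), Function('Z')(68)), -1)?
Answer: Rational(-1, 109) ≈ -0.0091743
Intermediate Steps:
Function('r')(l) = Add(92, Mul(2, l)) (Function('r')(l) = Add(-2, Add(Add(94, l), l)) = Add(-2, Add(94, Mul(2, l))) = Add(92, Mul(2, l)))
Pow(Add(Function('r')(-190), Function('Z')(68)), -1) = Pow(Add(Add(92, Mul(2, -190)), Add(247, Mul(-1, 68))), -1) = Pow(Add(Add(92, -380), Add(247, -68)), -1) = Pow(Add(-288, 179), -1) = Pow(-109, -1) = Rational(-1, 109)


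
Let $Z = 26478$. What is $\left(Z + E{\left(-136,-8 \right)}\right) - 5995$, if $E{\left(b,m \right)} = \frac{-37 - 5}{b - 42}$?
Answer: $\frac{1823008}{89} \approx 20483.0$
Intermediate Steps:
$E{\left(b,m \right)} = - \frac{42}{-42 + b}$
$\left(Z + E{\left(-136,-8 \right)}\right) - 5995 = \left(26478 - \frac{42}{-42 - 136}\right) - 5995 = \left(26478 - \frac{42}{-178}\right) - 5995 = \left(26478 - - \frac{21}{89}\right) - 5995 = \left(26478 + \frac{21}{89}\right) - 5995 = \frac{2356563}{89} - 5995 = \frac{1823008}{89}$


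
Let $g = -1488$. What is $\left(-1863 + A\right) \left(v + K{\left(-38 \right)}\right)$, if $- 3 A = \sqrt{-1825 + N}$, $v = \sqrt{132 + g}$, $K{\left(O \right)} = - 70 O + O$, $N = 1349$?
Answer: $- \frac{2 \left(1311 + i \sqrt{339}\right) \left(5589 + 2 i \sqrt{119}\right)}{3} \approx -4.8845 \cdot 10^{6} - 87671.0 i$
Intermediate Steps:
$K{\left(O \right)} = - 69 O$
$v = 2 i \sqrt{339}$ ($v = \sqrt{132 - 1488} = \sqrt{-1356} = 2 i \sqrt{339} \approx 36.824 i$)
$A = - \frac{2 i \sqrt{119}}{3}$ ($A = - \frac{\sqrt{-1825 + 1349}}{3} = - \frac{\sqrt{-476}}{3} = - \frac{2 i \sqrt{119}}{3} \approx - 7.2725 i$)
$\left(-1863 + A\right) \left(v + K{\left(-38 \right)}\right) = \left(-1863 - \frac{2 i \sqrt{119}}{3}\right) \left(2 i \sqrt{339} - -2622\right) = \left(-1863 - \frac{2 i \sqrt{119}}{3}\right) \left(2 i \sqrt{339} + 2622\right) = \left(-1863 - \frac{2 i \sqrt{119}}{3}\right) \left(2622 + 2 i \sqrt{339}\right)$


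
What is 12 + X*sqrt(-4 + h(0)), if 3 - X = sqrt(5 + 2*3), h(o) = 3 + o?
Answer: 12 + I*(3 - sqrt(11)) ≈ 12.0 - 0.31662*I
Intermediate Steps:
X = 3 - sqrt(11) (X = 3 - sqrt(5 + 2*3) = 3 - sqrt(5 + 6) = 3 - sqrt(11) ≈ -0.31662)
12 + X*sqrt(-4 + h(0)) = 12 + (3 - sqrt(11))*sqrt(-4 + (3 + 0)) = 12 + (3 - sqrt(11))*sqrt(-4 + 3) = 12 + (3 - sqrt(11))*sqrt(-1) = 12 + (3 - sqrt(11))*I = 12 + I*(3 - sqrt(11))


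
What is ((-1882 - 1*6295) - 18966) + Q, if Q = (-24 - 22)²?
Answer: -25027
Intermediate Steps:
Q = 2116 (Q = (-46)² = 2116)
((-1882 - 1*6295) - 18966) + Q = ((-1882 - 1*6295) - 18966) + 2116 = ((-1882 - 6295) - 18966) + 2116 = (-8177 - 18966) + 2116 = -27143 + 2116 = -25027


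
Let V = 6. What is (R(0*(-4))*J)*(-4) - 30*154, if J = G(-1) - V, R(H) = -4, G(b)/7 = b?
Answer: -4828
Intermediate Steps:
G(b) = 7*b
J = -13 (J = 7*(-1) - 1*6 = -7 - 6 = -13)
(R(0*(-4))*J)*(-4) - 30*154 = -4*(-13)*(-4) - 30*154 = 52*(-4) - 4620 = -208 - 4620 = -4828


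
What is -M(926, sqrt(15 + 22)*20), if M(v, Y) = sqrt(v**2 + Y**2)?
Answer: -2*sqrt(218069) ≈ -933.96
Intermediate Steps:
M(v, Y) = sqrt(Y**2 + v**2)
-M(926, sqrt(15 + 22)*20) = -sqrt((sqrt(15 + 22)*20)**2 + 926**2) = -sqrt((sqrt(37)*20)**2 + 857476) = -sqrt((20*sqrt(37))**2 + 857476) = -sqrt(14800 + 857476) = -sqrt(872276) = -2*sqrt(218069)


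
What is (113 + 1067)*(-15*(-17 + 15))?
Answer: 35400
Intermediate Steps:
(113 + 1067)*(-15*(-17 + 15)) = 1180*(-15*(-2)) = 1180*30 = 35400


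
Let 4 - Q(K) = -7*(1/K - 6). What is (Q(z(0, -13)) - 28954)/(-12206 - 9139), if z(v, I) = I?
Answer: 376903/277485 ≈ 1.3583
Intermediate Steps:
Q(K) = -38 + 7/K (Q(K) = 4 - (-7)*(1/K - 6) = 4 - (-7)*(-6 + 1/K) = 4 - (42 - 7/K) = 4 + (-42 + 7/K) = -38 + 7/K)
(Q(z(0, -13)) - 28954)/(-12206 - 9139) = ((-38 + 7/(-13)) - 28954)/(-12206 - 9139) = ((-38 + 7*(-1/13)) - 28954)/(-21345) = ((-38 - 7/13) - 28954)*(-1/21345) = (-501/13 - 28954)*(-1/21345) = -376903/13*(-1/21345) = 376903/277485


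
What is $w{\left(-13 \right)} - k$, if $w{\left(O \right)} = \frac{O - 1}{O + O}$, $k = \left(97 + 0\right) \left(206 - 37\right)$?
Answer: $- \frac{213102}{13} \approx -16392.0$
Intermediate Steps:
$k = 16393$ ($k = 97 \cdot 169 = 16393$)
$w{\left(O \right)} = \frac{-1 + O}{2 O}$
$w{\left(-13 \right)} - k = \frac{-1 - 13}{2 \left(-13\right)} - 16393 = \frac{1}{2} \left(- \frac{1}{13}\right) \left(-14\right) - 16393 = \frac{7}{13} - 16393 = - \frac{213102}{13}$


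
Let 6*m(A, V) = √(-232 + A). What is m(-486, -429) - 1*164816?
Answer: -164816 + I*√718/6 ≈ -1.6482e+5 + 4.4659*I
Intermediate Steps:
m(A, V) = √(-232 + A)/6
m(-486, -429) - 1*164816 = √(-232 - 486)/6 - 1*164816 = √(-718)/6 - 164816 = (I*√718)/6 - 164816 = I*√718/6 - 164816 = -164816 + I*√718/6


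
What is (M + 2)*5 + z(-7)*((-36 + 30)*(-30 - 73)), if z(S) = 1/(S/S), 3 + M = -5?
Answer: 588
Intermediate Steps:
M = -8 (M = -3 - 5 = -8)
z(S) = 1 (z(S) = 1/1 = 1)
(M + 2)*5 + z(-7)*((-36 + 30)*(-30 - 73)) = (-8 + 2)*5 + 1*((-36 + 30)*(-30 - 73)) = -6*5 + 1*(-6*(-103)) = -30 + 1*618 = -30 + 618 = 588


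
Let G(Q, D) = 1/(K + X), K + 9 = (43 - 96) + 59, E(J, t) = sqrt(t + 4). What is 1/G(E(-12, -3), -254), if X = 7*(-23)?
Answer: -164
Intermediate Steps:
E(J, t) = sqrt(4 + t)
K = -3 (K = -9 + ((43 - 96) + 59) = -9 + (-53 + 59) = -9 + 6 = -3)
X = -161
G(Q, D) = -1/164 (G(Q, D) = 1/(-3 - 161) = 1/(-164) = -1/164)
1/G(E(-12, -3), -254) = 1/(-1/164) = -164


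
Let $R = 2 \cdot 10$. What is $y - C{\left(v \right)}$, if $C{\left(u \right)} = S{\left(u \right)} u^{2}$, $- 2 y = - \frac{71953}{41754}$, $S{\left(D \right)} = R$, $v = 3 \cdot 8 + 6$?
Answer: $- \frac{1503072047}{83508} \approx -17999.0$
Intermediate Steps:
$v = 30$ ($v = 24 + 6 = 30$)
$R = 20$
$S{\left(D \right)} = 20$
$y = \frac{71953}{83508}$ ($y = - \frac{\left(-71953\right) \frac{1}{41754}}{2} = \left(- \frac{1}{2}\right) \left(- \frac{71953}{41754}\right) = \frac{71953}{83508} \approx 0.86163$)
$C{\left(u \right)} = 20 u^{2}$
$y - C{\left(v \right)} = \frac{71953}{83508} - 20 \cdot 30^{2} = \frac{71953}{83508} - 20 \cdot 900 = \frac{71953}{83508} - 18000 = - \frac{1503072047}{83508}$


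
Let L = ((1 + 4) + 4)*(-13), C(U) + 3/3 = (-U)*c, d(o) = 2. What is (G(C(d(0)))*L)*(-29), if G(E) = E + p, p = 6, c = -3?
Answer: 37323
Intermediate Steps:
C(U) = -1 + 3*U (C(U) = -1 - U*(-3) = -1 + 3*U)
G(E) = 6 + E (G(E) = E + 6 = 6 + E)
L = -117 (L = (5 + 4)*(-13) = 9*(-13) = -117)
(G(C(d(0)))*L)*(-29) = ((6 + (-1 + 3*2))*(-117))*(-29) = ((6 + (-1 + 6))*(-117))*(-29) = ((6 + 5)*(-117))*(-29) = (11*(-117))*(-29) = -1287*(-29) = 37323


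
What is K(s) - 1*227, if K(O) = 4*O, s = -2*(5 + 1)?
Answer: -275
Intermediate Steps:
s = -12 (s = -2*6 = -12)
K(s) - 1*227 = 4*(-12) - 1*227 = -48 - 227 = -275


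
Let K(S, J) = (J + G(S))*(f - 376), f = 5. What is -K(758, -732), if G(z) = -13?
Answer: -276395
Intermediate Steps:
K(S, J) = 4823 - 371*J (K(S, J) = (J - 13)*(5 - 376) = (-13 + J)*(-371) = 4823 - 371*J)
-K(758, -732) = -(4823 - 371*(-732)) = -(4823 + 271572) = -1*276395 = -276395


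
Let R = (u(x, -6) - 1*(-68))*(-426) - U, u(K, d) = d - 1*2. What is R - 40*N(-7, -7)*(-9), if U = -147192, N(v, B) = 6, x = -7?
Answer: 123792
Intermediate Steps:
u(K, d) = -2 + d (u(K, d) = d - 2 = -2 + d)
R = 121632 (R = ((-2 - 6) - 1*(-68))*(-426) - 1*(-147192) = (-8 + 68)*(-426) + 147192 = 60*(-426) + 147192 = -25560 + 147192 = 121632)
R - 40*N(-7, -7)*(-9) = 121632 - 40*6*(-9) = 121632 - 240*(-9) = 121632 + 2160 = 123792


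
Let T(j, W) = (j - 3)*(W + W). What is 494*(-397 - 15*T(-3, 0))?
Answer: -196118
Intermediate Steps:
T(j, W) = 2*W*(-3 + j) (T(j, W) = (-3 + j)*(2*W) = 2*W*(-3 + j))
494*(-397 - 15*T(-3, 0)) = 494*(-397 - 30*0*(-3 - 3)) = 494*(-397 - 30*0*(-6)) = 494*(-397 - 15*0) = 494*(-397 + 0) = 494*(-397) = -196118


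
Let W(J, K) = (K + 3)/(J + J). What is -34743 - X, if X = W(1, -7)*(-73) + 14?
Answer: -34903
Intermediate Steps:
W(J, K) = (3 + K)/(2*J) (W(J, K) = (3 + K)/((2*J)) = (3 + K)*(1/(2*J)) = (3 + K)/(2*J))
X = 160 (X = ((½)*(3 - 7)/1)*(-73) + 14 = ((½)*1*(-4))*(-73) + 14 = -2*(-73) + 14 = 146 + 14 = 160)
-34743 - X = -34743 - 1*160 = -34743 - 160 = -34903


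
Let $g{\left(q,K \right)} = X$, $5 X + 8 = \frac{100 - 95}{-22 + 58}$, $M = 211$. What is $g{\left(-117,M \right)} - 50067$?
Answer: $- \frac{9012343}{180} \approx -50069.0$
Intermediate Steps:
$X = - \frac{283}{180}$ ($X = - \frac{8}{5} + \frac{\left(100 - 95\right) \frac{1}{-22 + 58}}{5} = - \frac{8}{5} + \frac{5 \cdot \frac{1}{36}}{5} = - \frac{8}{5} + \frac{1}{5} \cdot \frac{5}{36} = - \frac{8}{5} + \frac{1}{36} = - \frac{283}{180} \approx -1.5722$)
$g{\left(q,K \right)} = - \frac{283}{180}$
$g{\left(-117,M \right)} - 50067 = - \frac{283}{180} - 50067 = - \frac{9012343}{180}$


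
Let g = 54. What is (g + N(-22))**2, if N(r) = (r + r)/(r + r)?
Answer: 3025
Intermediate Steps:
N(r) = 1 (N(r) = (2*r)/((2*r)) = (2*r)*(1/(2*r)) = 1)
(g + N(-22))**2 = (54 + 1)**2 = 55**2 = 3025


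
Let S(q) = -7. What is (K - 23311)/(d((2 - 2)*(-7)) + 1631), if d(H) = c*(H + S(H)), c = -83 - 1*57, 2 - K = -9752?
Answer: -13557/2611 ≈ -5.1923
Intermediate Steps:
K = 9754 (K = 2 - 1*(-9752) = 2 + 9752 = 9754)
c = -140 (c = -83 - 57 = -140)
d(H) = 980 - 140*H (d(H) = -140*(H - 7) = -140*(-7 + H) = 980 - 140*H)
(K - 23311)/(d((2 - 2)*(-7)) + 1631) = (9754 - 23311)/((980 - 140*(2 - 2)*(-7)) + 1631) = -13557/((980 - 0*(-7)) + 1631) = -13557/((980 - 140*0) + 1631) = -13557/((980 + 0) + 1631) = -13557/(980 + 1631) = -13557/2611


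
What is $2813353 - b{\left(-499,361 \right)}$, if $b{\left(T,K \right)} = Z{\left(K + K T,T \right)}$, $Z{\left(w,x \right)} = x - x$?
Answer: $2813353$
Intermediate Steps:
$Z{\left(w,x \right)} = 0$
$b{\left(T,K \right)} = 0$
$2813353 - b{\left(-499,361 \right)} = 2813353 - 0 = 2813353 + 0 = 2813353$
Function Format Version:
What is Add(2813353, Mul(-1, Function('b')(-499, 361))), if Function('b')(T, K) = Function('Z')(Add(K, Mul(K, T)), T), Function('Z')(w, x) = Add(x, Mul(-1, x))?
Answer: 2813353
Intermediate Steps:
Function('Z')(w, x) = 0
Function('b')(T, K) = 0
Add(2813353, Mul(-1, Function('b')(-499, 361))) = Add(2813353, Mul(-1, 0)) = Add(2813353, 0) = 2813353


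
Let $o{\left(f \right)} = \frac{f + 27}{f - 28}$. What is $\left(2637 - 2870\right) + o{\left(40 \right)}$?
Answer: $- \frac{2729}{12} \approx -227.42$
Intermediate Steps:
$o{\left(f \right)} = \frac{27 + f}{-28 + f}$ ($o{\left(f \right)} = \frac{27 + f}{f - 28} = \frac{27 + f}{-28 + f}$)
$\left(2637 - 2870\right) + o{\left(40 \right)} = \left(2637 - 2870\right) + \frac{27 + 40}{-28 + 40} = -233 + \frac{1}{12} \cdot 67 = -233 + \frac{67}{12} = - \frac{2729}{12}$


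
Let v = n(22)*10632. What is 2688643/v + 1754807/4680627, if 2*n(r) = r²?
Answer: 1899950573441/1338110128432 ≈ 1.4199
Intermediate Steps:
n(r) = r²/2
v = 2572944 (v = ((½)*22²)*10632 = ((½)*484)*10632 = 242*10632 = 2572944)
2688643/v + 1754807/4680627 = 2688643/2572944 + 1754807/4680627 = 1899950573441/1338110128432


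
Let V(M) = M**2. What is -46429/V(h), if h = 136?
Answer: -46429/18496 ≈ -2.5102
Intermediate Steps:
-46429/V(h) = -46429/(136**2) = -46429/18496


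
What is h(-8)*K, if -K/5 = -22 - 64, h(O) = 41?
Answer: 17630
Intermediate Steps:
K = 430 (K = -5*(-22 - 64) = -5*(-86) = 430)
h(-8)*K = 41*430 = 17630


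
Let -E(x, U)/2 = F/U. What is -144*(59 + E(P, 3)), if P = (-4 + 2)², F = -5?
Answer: -8976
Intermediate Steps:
P = 4 (P = (-2)² = 4)
E(x, U) = 10/U (E(x, U) = -(-10)/U = 10/U)
-144*(59 + E(P, 3)) = -144*(59 + 10/3) = -144*187/3 = -8976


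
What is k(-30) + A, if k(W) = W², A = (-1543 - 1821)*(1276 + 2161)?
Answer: -11561168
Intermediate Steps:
A = -11562068 (A = -3364*3437 = -11562068)
k(-30) + A = (-30)² - 11562068 = 900 - 11562068 = -11561168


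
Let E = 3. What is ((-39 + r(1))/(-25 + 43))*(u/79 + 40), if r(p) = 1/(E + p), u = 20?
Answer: -41075/474 ≈ -86.656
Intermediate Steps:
r(p) = 1/(3 + p)
((-39 + r(1))/(-25 + 43))*(u/79 + 40) = ((-39 + 1/(3 + 1))/(-25 + 43))*(20/79 + 40) = ((-39 + 1/4)/18)*(20*(1/79) + 40) = ((-39 + 1/4)*(1/18))*(20/79 + 40) = -155/4*1/18*(3180/79) = -155/72*3180/79 = -41075/474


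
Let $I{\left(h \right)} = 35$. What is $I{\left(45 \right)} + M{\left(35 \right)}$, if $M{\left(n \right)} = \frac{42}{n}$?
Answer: $\frac{181}{5} \approx 36.2$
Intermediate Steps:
$I{\left(45 \right)} + M{\left(35 \right)} = 35 + \frac{42}{35} = 35 + 42 \cdot \frac{1}{35} = 35 + \frac{6}{5} = \frac{181}{5}$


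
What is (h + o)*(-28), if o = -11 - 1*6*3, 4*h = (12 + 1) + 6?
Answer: 679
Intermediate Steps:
h = 19/4 (h = ((12 + 1) + 6)/4 = (13 + 6)/4 = (¼)*19 = 19/4 ≈ 4.7500)
o = -29 (o = -11 - 6*3 = -11 - 1*18 = -11 - 18 = -29)
(h + o)*(-28) = (19/4 - 29)*(-28) = -97/4*(-28) = 679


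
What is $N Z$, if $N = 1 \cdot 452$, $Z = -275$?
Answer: $-124300$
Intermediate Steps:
$N = 452$
$N Z = 452 \left(-275\right) = -124300$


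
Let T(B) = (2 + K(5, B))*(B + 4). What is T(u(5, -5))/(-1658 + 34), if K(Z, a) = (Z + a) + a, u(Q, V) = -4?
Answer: 0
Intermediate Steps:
K(Z, a) = Z + 2*a
T(B) = (4 + B)*(7 + 2*B) (T(B) = (2 + (5 + 2*B))*(B + 4) = (7 + 2*B)*(4 + B) = (4 + B)*(7 + 2*B))
T(u(5, -5))/(-1658 + 34) = (28 + 2*(-4)² + 15*(-4))/(-1658 + 34) = (28 + 2*16 - 60)/(-1624) = -(28 + 32 - 60)/1624 = -1/1624*0 = 0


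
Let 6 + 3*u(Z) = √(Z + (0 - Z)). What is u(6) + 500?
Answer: 498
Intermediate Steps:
u(Z) = -2 (u(Z) = -2 + √(Z + (0 - Z))/3 = -2 + √(Z - Z)/3 = -2 + √0/3 = -2 + (⅓)*0 = -2 + 0 = -2)
u(6) + 500 = -2 + 500 = 498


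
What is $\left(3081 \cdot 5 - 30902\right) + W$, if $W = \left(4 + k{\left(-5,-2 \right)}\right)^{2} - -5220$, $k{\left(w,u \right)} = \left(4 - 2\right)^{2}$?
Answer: $-10213$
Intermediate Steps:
$k{\left(w,u \right)} = 4$ ($k{\left(w,u \right)} = 2^{2} = 4$)
$W = 5284$ ($W = \left(4 + 4\right)^{2} - -5220 = 8^{2} + 5220 = 64 + 5220 = 5284$)
$\left(3081 \cdot 5 - 30902\right) + W = \left(3081 \cdot 5 - 30902\right) + 5284 = \left(15405 - 30902\right) + 5284 = -15497 + 5284 = -10213$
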